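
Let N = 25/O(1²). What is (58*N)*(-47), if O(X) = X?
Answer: -68150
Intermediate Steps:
N = 25 (N = 25/(1²) = 25/1 = 25*1 = 25)
(58*N)*(-47) = (58*25)*(-47) = 1450*(-47) = -68150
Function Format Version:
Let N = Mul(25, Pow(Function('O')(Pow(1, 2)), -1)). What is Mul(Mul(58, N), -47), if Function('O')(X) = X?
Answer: -68150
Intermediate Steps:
N = 25 (N = Mul(25, Pow(Pow(1, 2), -1)) = Mul(25, Pow(1, -1)) = Mul(25, 1) = 25)
Mul(Mul(58, N), -47) = Mul(Mul(58, 25), -47) = Mul(1450, -47) = -68150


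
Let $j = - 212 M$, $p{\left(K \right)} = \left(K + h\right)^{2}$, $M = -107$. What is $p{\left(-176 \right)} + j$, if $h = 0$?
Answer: $53660$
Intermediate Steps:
$p{\left(K \right)} = K^{2}$ ($p{\left(K \right)} = \left(K + 0\right)^{2} = K^{2}$)
$j = 22684$ ($j = \left(-212\right) \left(-107\right) = 22684$)
$p{\left(-176 \right)} + j = \left(-176\right)^{2} + 22684 = 30976 + 22684 = 53660$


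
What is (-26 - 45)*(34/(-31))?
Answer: 2414/31 ≈ 77.871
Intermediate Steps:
(-26 - 45)*(34/(-31)) = -2414*(-1)/31 = -71*(-34/31) = 2414/31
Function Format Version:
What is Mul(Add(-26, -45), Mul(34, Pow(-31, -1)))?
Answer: Rational(2414, 31) ≈ 77.871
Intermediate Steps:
Mul(Add(-26, -45), Mul(34, Pow(-31, -1))) = Mul(-71, Mul(34, Rational(-1, 31))) = Mul(-71, Rational(-34, 31)) = Rational(2414, 31)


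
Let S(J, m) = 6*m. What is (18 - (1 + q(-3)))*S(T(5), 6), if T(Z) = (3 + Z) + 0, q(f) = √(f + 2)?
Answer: 612 - 36*I ≈ 612.0 - 36.0*I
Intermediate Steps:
q(f) = √(2 + f)
T(Z) = 3 + Z
(18 - (1 + q(-3)))*S(T(5), 6) = (18 - (1 + √(2 - 3)))*(6*6) = (18 - (1 + √(-1)))*36 = (18 - (1 + I))*36 = (18 + (-1 - I))*36 = (17 - I)*36 = 612 - 36*I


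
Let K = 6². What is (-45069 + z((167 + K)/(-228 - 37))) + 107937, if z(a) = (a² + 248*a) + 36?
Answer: 4404133449/70225 ≈ 62715.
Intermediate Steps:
K = 36
z(a) = 36 + a² + 248*a
(-45069 + z((167 + K)/(-228 - 37))) + 107937 = (-45069 + (36 + ((167 + 36)/(-228 - 37))² + 248*((167 + 36)/(-228 - 37)))) + 107937 = (-45069 + (36 + (203/(-265))² + 248*(203/(-265)))) + 107937 = (-45069 + (36 + (203*(-1/265))² + 248*(203*(-1/265)))) + 107937 = (-45069 + (36 + (-203/265)² + 248*(-203/265))) + 107937 = (-45069 + (36 + 41209/70225 - 50344/265)) + 107937 = (-45069 - 10771851/70225) + 107937 = -3175742376/70225 + 107937 = 4404133449/70225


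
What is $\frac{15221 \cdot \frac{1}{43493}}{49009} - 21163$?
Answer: $- \frac{1455159985710}{68759627} \approx -21163.0$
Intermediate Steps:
$\frac{15221 \cdot \frac{1}{43493}}{49009} - 21163 = 15221 \cdot \frac{1}{43493} \cdot \frac{1}{49009} - 21163 = \frac{491}{1403} \cdot \frac{1}{49009} - 21163 = \frac{491}{68759627} - 21163 = - \frac{1455159985710}{68759627}$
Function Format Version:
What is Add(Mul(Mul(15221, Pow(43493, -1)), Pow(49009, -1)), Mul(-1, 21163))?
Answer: Rational(-1455159985710, 68759627) ≈ -21163.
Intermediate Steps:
Add(Mul(Mul(15221, Pow(43493, -1)), Pow(49009, -1)), Mul(-1, 21163)) = Add(Mul(Mul(15221, Rational(1, 43493)), Rational(1, 49009)), -21163) = Add(Mul(Rational(491, 1403), Rational(1, 49009)), -21163) = Add(Rational(491, 68759627), -21163) = Rational(-1455159985710, 68759627)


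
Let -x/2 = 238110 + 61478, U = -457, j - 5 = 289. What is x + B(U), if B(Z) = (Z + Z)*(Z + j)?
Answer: -450194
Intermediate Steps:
j = 294 (j = 5 + 289 = 294)
B(Z) = 2*Z*(294 + Z) (B(Z) = (Z + Z)*(Z + 294) = (2*Z)*(294 + Z) = 2*Z*(294 + Z))
x = -599176 (x = -2*(238110 + 61478) = -2*299588 = -599176)
x + B(U) = -599176 + 2*(-457)*(294 - 457) = -599176 + 2*(-457)*(-163) = -599176 + 148982 = -450194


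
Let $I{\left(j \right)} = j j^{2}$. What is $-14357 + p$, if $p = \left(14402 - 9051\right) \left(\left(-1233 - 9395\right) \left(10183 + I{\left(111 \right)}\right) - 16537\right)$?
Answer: $-78356960388236$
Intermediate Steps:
$I{\left(j \right)} = j^{3}$
$p = -78356960373879$ ($p = \left(14402 - 9051\right) \left(\left(-1233 - 9395\right) \left(10183 + 111^{3}\right) - 16537\right) = 5351 \left(- 10628 \left(10183 + 1367631\right) - 16537\right) = 5351 \left(\left(-10628\right) 1377814 - 16537\right) = 5351 \left(-14643407192 - 16537\right) = 5351 \left(-14643423729\right) = -78356960373879$)
$-14357 + p = -14357 - 78356960373879 = -78356960388236$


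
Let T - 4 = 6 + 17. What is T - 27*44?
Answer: -1161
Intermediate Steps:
T = 27 (T = 4 + (6 + 17) = 4 + 23 = 27)
T - 27*44 = 27 - 27*44 = 27 - 1188 = -1161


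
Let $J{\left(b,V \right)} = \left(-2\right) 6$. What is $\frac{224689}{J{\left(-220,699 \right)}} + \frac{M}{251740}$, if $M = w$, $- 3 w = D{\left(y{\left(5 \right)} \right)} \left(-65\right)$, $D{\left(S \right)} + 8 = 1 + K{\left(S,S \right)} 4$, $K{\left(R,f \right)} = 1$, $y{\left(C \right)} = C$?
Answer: $- \frac{1414080241}{75522} \approx -18724.0$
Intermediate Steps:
$D{\left(S \right)} = -3$ ($D{\left(S \right)} = -8 + \left(1 + 1 \cdot 4\right) = -8 + \left(1 + 4\right) = -8 + 5 = -3$)
$w = -65$ ($w = - \frac{\left(-3\right) \left(-65\right)}{3} = \left(- \frac{1}{3}\right) 195 = -65$)
$J{\left(b,V \right)} = -12$
$M = -65$
$\frac{224689}{J{\left(-220,699 \right)}} + \frac{M}{251740} = \frac{224689}{-12} - \frac{65}{251740} = 224689 \left(- \frac{1}{12}\right) - \frac{13}{50348} = - \frac{224689}{12} - \frac{13}{50348} = - \frac{1414080241}{75522}$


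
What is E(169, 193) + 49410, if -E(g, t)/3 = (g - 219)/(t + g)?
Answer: 8943285/181 ≈ 49410.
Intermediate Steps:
E(g, t) = -3*(-219 + g)/(g + t) (E(g, t) = -3*(g - 219)/(t + g) = -3*(-219 + g)/(g + t))
E(169, 193) + 49410 = 3*(219 - 1*169)/(169 + 193) + 49410 = 3*(219 - 169)/362 + 49410 = 3*(1/362)*50 + 49410 = 75/181 + 49410 = 8943285/181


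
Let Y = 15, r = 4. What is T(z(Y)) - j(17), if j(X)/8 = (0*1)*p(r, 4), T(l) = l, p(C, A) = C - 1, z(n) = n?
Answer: 15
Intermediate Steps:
p(C, A) = -1 + C
j(X) = 0 (j(X) = 8*((0*1)*(-1 + 4)) = 8*(0*3) = 8*0 = 0)
T(z(Y)) - j(17) = 15 - 1*0 = 15 + 0 = 15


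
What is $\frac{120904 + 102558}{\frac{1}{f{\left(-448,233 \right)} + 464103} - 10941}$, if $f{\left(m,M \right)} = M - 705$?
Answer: $- \frac{51801955261}{2536293385} \approx -20.424$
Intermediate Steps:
$f{\left(m,M \right)} = -705 + M$
$\frac{120904 + 102558}{\frac{1}{f{\left(-448,233 \right)} + 464103} - 10941} = \frac{120904 + 102558}{\frac{1}{\left(-705 + 233\right) + 464103} - 10941} = \frac{223462}{\frac{1}{-472 + 464103} - 10941} = \frac{223462}{\frac{1}{463631} - 10941} = \frac{223462}{- \frac{5072586770}{463631}} = 223462 \left(- \frac{463631}{5072586770}\right) = - \frac{51801955261}{2536293385}$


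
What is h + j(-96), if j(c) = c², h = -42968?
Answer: -33752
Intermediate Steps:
h + j(-96) = -42968 + (-96)² = -42968 + 9216 = -33752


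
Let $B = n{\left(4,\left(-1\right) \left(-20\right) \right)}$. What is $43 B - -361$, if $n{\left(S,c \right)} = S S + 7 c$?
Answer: $7069$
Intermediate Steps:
$n{\left(S,c \right)} = S^{2} + 7 c$
$B = 156$ ($B = 4^{2} + 7 \left(\left(-1\right) \left(-20\right)\right) = 16 + 7 \cdot 20 = 16 + 140 = 156$)
$43 B - -361 = 43 \cdot 156 - -361 = 6708 + 361 = 7069$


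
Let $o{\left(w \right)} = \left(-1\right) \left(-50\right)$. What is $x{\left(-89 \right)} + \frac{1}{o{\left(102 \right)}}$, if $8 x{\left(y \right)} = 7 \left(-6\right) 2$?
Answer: $- \frac{262}{25} \approx -10.48$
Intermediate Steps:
$o{\left(w \right)} = 50$
$x{\left(y \right)} = - \frac{21}{2}$ ($x{\left(y \right)} = \frac{7 \left(-6\right) 2}{8} = \frac{\left(-42\right) 2}{8} = \frac{1}{8} \left(-84\right) = - \frac{21}{2}$)
$x{\left(-89 \right)} + \frac{1}{o{\left(102 \right)}} = - \frac{21}{2} + \frac{1}{50} = - \frac{262}{25}$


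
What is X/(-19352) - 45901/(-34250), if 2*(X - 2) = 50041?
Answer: 31255527/662806000 ≈ 0.047156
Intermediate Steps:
X = 50045/2 (X = 2 + (½)*50041 = 2 + 50041/2 = 50045/2 ≈ 25023.)
X/(-19352) - 45901/(-34250) = (50045/2)/(-19352) - 45901/(-34250) = (50045/2)*(-1/19352) - 45901*(-1/34250) = -50045/38704 + 45901/34250 = 31255527/662806000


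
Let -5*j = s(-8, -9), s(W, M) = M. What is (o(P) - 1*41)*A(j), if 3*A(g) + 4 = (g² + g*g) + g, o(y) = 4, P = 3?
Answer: -3959/75 ≈ -52.787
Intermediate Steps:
j = 9/5 (j = -⅕*(-9) = 9/5 ≈ 1.8000)
A(g) = -4/3 + g/3 + 2*g²/3 (A(g) = -4/3 + ((g² + g*g) + g)/3 = -4/3 + ((g² + g²) + g)/3 = -4/3 + (2*g² + g)/3 = -4/3 + (g + 2*g²)/3 = -4/3 + (g/3 + 2*g²/3) = -4/3 + g/3 + 2*g²/3)
(o(P) - 1*41)*A(j) = (4 - 1*41)*(-4/3 + (⅓)*(9/5) + 2*(9/5)²/3) = (4 - 41)*(-4/3 + ⅗ + (⅔)*(81/25)) = -37*(-4/3 + ⅗ + 54/25) = -37*107/75 = -3959/75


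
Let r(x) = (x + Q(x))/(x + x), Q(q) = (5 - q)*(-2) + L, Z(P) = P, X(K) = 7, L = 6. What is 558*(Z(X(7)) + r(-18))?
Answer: 4805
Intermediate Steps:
Q(q) = -4 + 2*q (Q(q) = (5 - q)*(-2) + 6 = (-10 + 2*q) + 6 = -4 + 2*q)
r(x) = (-4 + 3*x)/(2*x) (r(x) = (x + (-4 + 2*x))/(x + x) = (-4 + 3*x)/((2*x)) = (-4 + 3*x)*(1/(2*x)) = (-4 + 3*x)/(2*x))
558*(Z(X(7)) + r(-18)) = 558*(7 + (3/2 - 2/(-18))) = 558*(7 + (3/2 - 2*(-1/18))) = 558*(7 + (3/2 + ⅑)) = 558*(7 + 29/18) = 558*(155/18) = 4805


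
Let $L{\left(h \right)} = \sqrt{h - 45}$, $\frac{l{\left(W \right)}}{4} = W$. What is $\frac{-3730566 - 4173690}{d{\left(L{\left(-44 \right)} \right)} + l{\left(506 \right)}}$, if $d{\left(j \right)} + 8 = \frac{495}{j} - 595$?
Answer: $- \frac{499821676032}{89978737} - \frac{1956303360 i \sqrt{89}}{89978737} \approx -5554.9 - 205.11 i$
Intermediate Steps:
$l{\left(W \right)} = 4 W$
$L{\left(h \right)} = \sqrt{-45 + h}$
$d{\left(j \right)} = -603 + \frac{495}{j}$ ($d{\left(j \right)} = -8 - \left(595 - \frac{495}{j}\right) = -603 + \frac{495}{j}$)
$\frac{-3730566 - 4173690}{d{\left(L{\left(-44 \right)} \right)} + l{\left(506 \right)}} = \frac{-3730566 - 4173690}{\left(-603 + \frac{495}{\sqrt{-45 - 44}}\right) + 4 \cdot 506} = - \frac{7904256}{\left(-603 + \frac{495}{\sqrt{-89}}\right) + 2024} = - \frac{7904256}{\left(-603 + \frac{495}{i \sqrt{89}}\right) + 2024} = - \frac{7904256}{\left(-603 + 495 \left(- \frac{i \sqrt{89}}{89}\right)\right) + 2024} = - \frac{7904256}{\left(-603 - \frac{495 i \sqrt{89}}{89}\right) + 2024} = - \frac{7904256}{1421 - \frac{495 i \sqrt{89}}{89}}$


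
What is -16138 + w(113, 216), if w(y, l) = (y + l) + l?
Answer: -15593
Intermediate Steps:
w(y, l) = y + 2*l (w(y, l) = (l + y) + l = y + 2*l)
-16138 + w(113, 216) = -16138 + (113 + 2*216) = -16138 + (113 + 432) = -16138 + 545 = -15593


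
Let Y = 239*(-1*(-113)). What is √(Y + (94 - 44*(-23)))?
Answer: √28113 ≈ 167.67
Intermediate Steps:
Y = 27007 (Y = 239*113 = 27007)
√(Y + (94 - 44*(-23))) = √(27007 + (94 - 44*(-23))) = √(27007 + (94 + 1012)) = √(27007 + 1106) = √28113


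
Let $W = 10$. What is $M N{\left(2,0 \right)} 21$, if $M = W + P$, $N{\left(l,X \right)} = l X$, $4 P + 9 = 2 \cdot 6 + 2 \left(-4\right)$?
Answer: $0$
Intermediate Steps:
$P = - \frac{5}{4}$ ($P = - \frac{9}{4} + \frac{2 \cdot 6 + 2 \left(-4\right)}{4} = - \frac{9}{4} + \frac{12 - 8}{4} = - \frac{9}{4} + \frac{1}{4} \cdot 4 = - \frac{9}{4} + 1 = - \frac{5}{4} \approx -1.25$)
$N{\left(l,X \right)} = X l$
$M = \frac{35}{4}$ ($M = 10 - \frac{5}{4} = \frac{35}{4} \approx 8.75$)
$M N{\left(2,0 \right)} 21 = \frac{35 \cdot 0 \cdot 2}{4} \cdot 21 = \frac{35}{4} \cdot 0 \cdot 21 = 0 \cdot 21 = 0$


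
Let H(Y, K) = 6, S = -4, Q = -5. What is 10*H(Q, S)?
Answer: 60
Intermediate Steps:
10*H(Q, S) = 10*6 = 60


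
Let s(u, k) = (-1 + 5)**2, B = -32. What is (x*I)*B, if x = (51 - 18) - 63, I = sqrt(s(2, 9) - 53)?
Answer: 960*I*sqrt(37) ≈ 5839.5*I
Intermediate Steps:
s(u, k) = 16 (s(u, k) = 4**2 = 16)
I = I*sqrt(37) (I = sqrt(16 - 53) = sqrt(-37) = I*sqrt(37) ≈ 6.0828*I)
x = -30 (x = 33 - 63 = -30)
(x*I)*B = -30*I*sqrt(37)*(-32) = 960*I*sqrt(37)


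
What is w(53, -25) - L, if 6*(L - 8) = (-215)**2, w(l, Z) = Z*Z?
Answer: -42523/6 ≈ -7087.2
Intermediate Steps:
w(l, Z) = Z**2
L = 46273/6 (L = 8 + (1/6)*(-215)**2 = 8 + (1/6)*46225 = 8 + 46225/6 = 46273/6 ≈ 7712.2)
w(53, -25) - L = (-25)**2 - 1*46273/6 = 625 - 46273/6 = -42523/6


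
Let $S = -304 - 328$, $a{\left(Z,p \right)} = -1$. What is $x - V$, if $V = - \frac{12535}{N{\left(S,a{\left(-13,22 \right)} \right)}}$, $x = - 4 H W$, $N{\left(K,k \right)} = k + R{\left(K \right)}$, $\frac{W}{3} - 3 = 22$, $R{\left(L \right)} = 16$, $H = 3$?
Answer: $- \frac{193}{3} \approx -64.333$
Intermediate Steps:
$W = 75$ ($W = 9 + 3 \cdot 22 = 9 + 66 = 75$)
$S = -632$ ($S = -304 - 328 = -632$)
$N{\left(K,k \right)} = 16 + k$ ($N{\left(K,k \right)} = k + 16 = 16 + k$)
$x = -900$ ($x = \left(-4\right) 3 \cdot 75 = \left(-12\right) 75 = -900$)
$V = - \frac{2507}{3}$ ($V = - \frac{12535}{16 - 1} = - \frac{12535}{15} = \left(-12535\right) \frac{1}{15} = - \frac{2507}{3} \approx -835.67$)
$x - V = -900 - - \frac{2507}{3} = -900 + \frac{2507}{3} = - \frac{193}{3}$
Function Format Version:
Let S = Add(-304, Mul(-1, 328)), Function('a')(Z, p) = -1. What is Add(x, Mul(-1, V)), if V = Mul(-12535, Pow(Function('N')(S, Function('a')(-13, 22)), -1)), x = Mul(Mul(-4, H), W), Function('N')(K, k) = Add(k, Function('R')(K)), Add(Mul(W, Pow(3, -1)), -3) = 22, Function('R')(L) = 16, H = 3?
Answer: Rational(-193, 3) ≈ -64.333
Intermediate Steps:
W = 75 (W = Add(9, Mul(3, 22)) = Add(9, 66) = 75)
S = -632 (S = Add(-304, -328) = -632)
Function('N')(K, k) = Add(16, k) (Function('N')(K, k) = Add(k, 16) = Add(16, k))
x = -900 (x = Mul(Mul(-4, 3), 75) = Mul(-12, 75) = -900)
V = Rational(-2507, 3) (V = Mul(-12535, Pow(Add(16, -1), -1)) = Mul(-12535, Pow(15, -1)) = Mul(-12535, Rational(1, 15)) = Rational(-2507, 3) ≈ -835.67)
Add(x, Mul(-1, V)) = Add(-900, Mul(-1, Rational(-2507, 3))) = Add(-900, Rational(2507, 3)) = Rational(-193, 3)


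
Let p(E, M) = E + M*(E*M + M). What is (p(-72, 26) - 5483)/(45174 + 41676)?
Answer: -53551/86850 ≈ -0.61659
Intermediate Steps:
p(E, M) = E + M*(M + E*M)
(p(-72, 26) - 5483)/(45174 + 41676) = ((-72 + 26² - 72*26²) - 5483)/(45174 + 41676) = ((-72 + 676 - 72*676) - 5483)/86850 = ((-72 + 676 - 48672) - 5483)*(1/86850) = (-48068 - 5483)*(1/86850) = -53551*1/86850 = -53551/86850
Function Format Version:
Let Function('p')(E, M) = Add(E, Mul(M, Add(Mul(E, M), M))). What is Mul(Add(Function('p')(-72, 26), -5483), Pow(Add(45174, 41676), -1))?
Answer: Rational(-53551, 86850) ≈ -0.61659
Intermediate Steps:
Function('p')(E, M) = Add(E, Mul(M, Add(M, Mul(E, M))))
Mul(Add(Function('p')(-72, 26), -5483), Pow(Add(45174, 41676), -1)) = Mul(Add(Add(-72, Pow(26, 2), Mul(-72, Pow(26, 2))), -5483), Pow(Add(45174, 41676), -1)) = Mul(Add(Add(-72, 676, Mul(-72, 676)), -5483), Pow(86850, -1)) = Mul(Add(Add(-72, 676, -48672), -5483), Rational(1, 86850)) = Mul(Add(-48068, -5483), Rational(1, 86850)) = Mul(-53551, Rational(1, 86850)) = Rational(-53551, 86850)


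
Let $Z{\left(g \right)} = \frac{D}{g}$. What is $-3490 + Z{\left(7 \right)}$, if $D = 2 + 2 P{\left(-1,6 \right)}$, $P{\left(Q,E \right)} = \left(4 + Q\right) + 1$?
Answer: $- \frac{24420}{7} \approx -3488.6$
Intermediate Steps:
$P{\left(Q,E \right)} = 5 + Q$
$D = 10$ ($D = 2 + 2 \left(5 - 1\right) = 2 + 2 \cdot 4 = 2 + 8 = 10$)
$Z{\left(g \right)} = \frac{10}{g}$
$-3490 + Z{\left(7 \right)} = -3490 + \frac{10}{7} = - \frac{24420}{7}$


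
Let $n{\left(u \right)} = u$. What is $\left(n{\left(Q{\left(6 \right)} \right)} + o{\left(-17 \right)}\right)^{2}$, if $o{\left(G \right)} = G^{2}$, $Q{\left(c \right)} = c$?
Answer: $87025$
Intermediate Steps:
$\left(n{\left(Q{\left(6 \right)} \right)} + o{\left(-17 \right)}\right)^{2} = \left(6 + \left(-17\right)^{2}\right)^{2} = \left(6 + 289\right)^{2} = 295^{2} = 87025$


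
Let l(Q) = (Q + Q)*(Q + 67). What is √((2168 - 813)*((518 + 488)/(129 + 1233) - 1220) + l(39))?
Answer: I*√762344787387/681 ≈ 1282.1*I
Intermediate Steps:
l(Q) = 2*Q*(67 + Q) (l(Q) = (2*Q)*(67 + Q) = 2*Q*(67 + Q))
√((2168 - 813)*((518 + 488)/(129 + 1233) - 1220) + l(39)) = √((2168 - 813)*((518 + 488)/(129 + 1233) - 1220) + 2*39*(67 + 39)) = √(1355*(1006/1362 - 1220) + 2*39*106) = √(1355*(1006*(1/1362) - 1220) + 8268) = √(1355*(503/681 - 1220) + 8268) = √(1355*(-830317/681) + 8268) = √(-1125079535/681 + 8268) = √(-1119449027/681) = I*√762344787387/681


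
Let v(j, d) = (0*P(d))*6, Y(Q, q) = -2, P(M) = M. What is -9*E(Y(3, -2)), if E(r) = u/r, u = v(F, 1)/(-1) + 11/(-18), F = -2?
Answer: -11/4 ≈ -2.7500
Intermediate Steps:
v(j, d) = 0 (v(j, d) = (0*d)*6 = 0*6 = 0)
u = -11/18 (u = 0/(-1) + 11/(-18) = 0*(-1) + 11*(-1/18) = 0 - 11/18 = -11/18 ≈ -0.61111)
E(r) = -11/(18*r)
-9*E(Y(3, -2)) = -(-11)/(2*(-2)) = -(-11)*(-1)/(2*2) = -9*11/36 = -11/4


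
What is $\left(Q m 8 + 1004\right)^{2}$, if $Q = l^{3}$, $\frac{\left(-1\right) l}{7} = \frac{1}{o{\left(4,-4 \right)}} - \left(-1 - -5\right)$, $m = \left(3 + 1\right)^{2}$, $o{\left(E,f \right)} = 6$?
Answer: $\frac{4462187094556816}{729} \approx 6.121 \cdot 10^{12}$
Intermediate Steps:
$m = 16$ ($m = 4^{2} = 16$)
$l = \frac{161}{6}$ ($l = - 7 \left(\frac{1}{6} - \left(-1 - -5\right)\right) = - 7 \left(\frac{1}{6} - \left(-1 + 5\right)\right) = - 7 \left(\frac{1}{6} - 4\right) = \left(-7\right) \left(- \frac{23}{6}\right) = \frac{161}{6} \approx 26.833$)
$Q = \frac{4173281}{216}$ ($Q = \left(\frac{161}{6}\right)^{3} = \frac{4173281}{216} \approx 19321.0$)
$\left(Q m 8 + 1004\right)^{2} = \left(\frac{4173281}{216} \cdot 16 \cdot 8 + 1004\right)^{2} = \left(\frac{8346562}{27} \cdot 8 + 1004\right)^{2} = \left(\frac{66772496}{27} + 1004\right)^{2} = \left(\frac{66799604}{27}\right)^{2} = \frac{4462187094556816}{729}$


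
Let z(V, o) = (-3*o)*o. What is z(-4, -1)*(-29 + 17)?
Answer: 36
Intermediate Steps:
z(V, o) = -3*o²
z(-4, -1)*(-29 + 17) = (-3*(-1)²)*(-29 + 17) = -3*1*(-12) = -3*(-12) = 36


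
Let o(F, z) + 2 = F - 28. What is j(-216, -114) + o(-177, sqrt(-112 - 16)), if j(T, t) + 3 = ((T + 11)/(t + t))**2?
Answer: -10874615/51984 ≈ -209.19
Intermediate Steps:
j(T, t) = -3 + (11 + T)**2/(4*t**2) (j(T, t) = -3 + ((T + 11)/(t + t))**2 = -3 + ((11 + T)/((2*t)))**2 = -3 + ((11 + T)*(1/(2*t)))**2 = -3 + ((11 + T)/(2*t))**2 = -3 + (11 + T)**2/(4*t**2))
o(F, z) = -30 + F (o(F, z) = -2 + (F - 28) = -2 + (-28 + F) = -30 + F)
j(-216, -114) + o(-177, sqrt(-112 - 16)) = (-3 + (1/4)*(11 - 216)**2/(-114)**2) + (-30 - 177) = (-3 + (1/4)*(1/12996)*(-205)**2) - 207 = (-3 + (1/4)*(1/12996)*42025) - 207 = (-3 + 42025/51984) - 207 = -113927/51984 - 207 = -10874615/51984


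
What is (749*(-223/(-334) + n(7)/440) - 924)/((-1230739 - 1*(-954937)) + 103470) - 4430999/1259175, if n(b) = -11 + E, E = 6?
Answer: -1245989605730567/354330595898400 ≈ -3.5165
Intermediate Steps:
n(b) = -5 (n(b) = -11 + 6 = -5)
(749*(-223/(-334) + n(7)/440) - 924)/((-1230739 - 1*(-954937)) + 103470) - 4430999/1259175 = (749*(-223/(-334) - 5/440) - 924)/((-1230739 - 1*(-954937)) + 103470) - 4430999/1259175 = (749*(-223*(-1/334) - 5*1/440) - 924)/((-1230739 + 954937) + 103470) - 4430999*1/1259175 = (749*(223/334 - 1/88) - 924)/(-275802 + 103470) - 4430999/1259175 = (749*(9645/14696) - 924)/(-172332) - 4430999/1259175 = (7224105/14696 - 924)*(-1/172332) - 4430999/1259175 = -6354999/14696*(-1/172332) - 4430999/1259175 = 706111/281399008 - 4430999/1259175 = -1245989605730567/354330595898400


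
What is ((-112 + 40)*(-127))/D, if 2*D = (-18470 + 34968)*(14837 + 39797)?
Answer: 4572/225337933 ≈ 2.0290e-5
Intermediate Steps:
D = 450675866 (D = ((-18470 + 34968)*(14837 + 39797))/2 = (16498*54634)/2 = (1/2)*901351732 = 450675866)
((-112 + 40)*(-127))/D = ((-112 + 40)*(-127))/450675866 = -72*(-127)*(1/450675866) = 9144*(1/450675866) = 4572/225337933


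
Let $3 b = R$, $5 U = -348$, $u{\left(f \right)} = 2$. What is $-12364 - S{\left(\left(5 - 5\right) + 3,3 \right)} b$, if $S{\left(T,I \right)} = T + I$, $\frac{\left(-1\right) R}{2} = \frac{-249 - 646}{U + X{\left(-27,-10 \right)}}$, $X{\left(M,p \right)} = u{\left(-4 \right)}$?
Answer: $- \frac{2080566}{169} \approx -12311.0$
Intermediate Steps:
$X{\left(M,p \right)} = 2$
$U = - \frac{348}{5}$ ($U = \frac{1}{5} \left(-348\right) = - \frac{348}{5} \approx -69.6$)
$R = - \frac{4475}{169}$ ($R = - 2 \frac{-249 - 646}{- \frac{348}{5} + 2} = - 2 \left(- \frac{895}{- \frac{338}{5}}\right) = - 2 \left(\left(-895\right) \left(- \frac{5}{338}\right)\right) = \left(-2\right) \frac{4475}{338} = - \frac{4475}{169} \approx -26.479$)
$b = - \frac{4475}{507}$ ($b = \frac{1}{3} \left(- \frac{4475}{169}\right) = - \frac{4475}{507} \approx -8.8264$)
$S{\left(T,I \right)} = I + T$
$-12364 - S{\left(\left(5 - 5\right) + 3,3 \right)} b = -12364 - \left(3 + \left(\left(5 - 5\right) + 3\right)\right) \left(- \frac{4475}{507}\right) = -12364 - \left(3 + \left(0 + 3\right)\right) \left(- \frac{4475}{507}\right) = -12364 - \left(3 + 3\right) \left(- \frac{4475}{507}\right) = -12364 - 6 \left(- \frac{4475}{507}\right) = -12364 - - \frac{8950}{169} = -12364 + \frac{8950}{169} = - \frac{2080566}{169}$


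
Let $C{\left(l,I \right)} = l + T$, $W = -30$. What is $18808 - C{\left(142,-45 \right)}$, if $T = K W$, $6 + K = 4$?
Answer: $18606$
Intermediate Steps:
$K = -2$ ($K = -6 + 4 = -2$)
$T = 60$ ($T = \left(-2\right) \left(-30\right) = 60$)
$C{\left(l,I \right)} = 60 + l$ ($C{\left(l,I \right)} = l + 60 = 60 + l$)
$18808 - C{\left(142,-45 \right)} = 18808 - \left(60 + 142\right) = 18808 - 202 = 18606$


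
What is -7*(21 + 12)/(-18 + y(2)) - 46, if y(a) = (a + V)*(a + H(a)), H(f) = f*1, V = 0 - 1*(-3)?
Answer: -323/2 ≈ -161.50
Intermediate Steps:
V = 3 (V = 0 + 3 = 3)
H(f) = f
y(a) = 2*a*(3 + a) (y(a) = (a + 3)*(a + a) = (3 + a)*(2*a) = 2*a*(3 + a))
-7*(21 + 12)/(-18 + y(2)) - 46 = -7*(21 + 12)/(-18 + 2*2*(3 + 2)) - 46 = -231/(-18 + 2*2*5) - 46 = -231/(-18 + 20) - 46 = -231/2 - 46 = -323/2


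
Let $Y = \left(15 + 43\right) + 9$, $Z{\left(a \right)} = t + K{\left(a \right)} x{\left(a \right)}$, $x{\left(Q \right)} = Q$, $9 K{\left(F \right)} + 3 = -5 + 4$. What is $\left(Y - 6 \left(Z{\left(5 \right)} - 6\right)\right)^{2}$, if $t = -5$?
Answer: $\frac{192721}{9} \approx 21413.0$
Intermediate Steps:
$K{\left(F \right)} = - \frac{4}{9}$ ($K{\left(F \right)} = - \frac{1}{3} + \frac{-5 + 4}{9} = - \frac{1}{3} + \frac{1}{9} \left(-1\right) = - \frac{1}{3} - \frac{1}{9} = - \frac{4}{9}$)
$Z{\left(a \right)} = -5 - \frac{4 a}{9}$
$Y = 67$ ($Y = 58 + 9 = 67$)
$\left(Y - 6 \left(Z{\left(5 \right)} - 6\right)\right)^{2} = \left(67 - 6 \left(\left(-5 - \frac{20}{9}\right) - 6\right)\right)^{2} = \left(67 - 6 \left(- \frac{65}{9} - 6\right)\right)^{2} = \left(67 - - \frac{238}{3}\right)^{2} = \left(67 + \frac{238}{3}\right)^{2} = \left(\frac{439}{3}\right)^{2} = \frac{192721}{9}$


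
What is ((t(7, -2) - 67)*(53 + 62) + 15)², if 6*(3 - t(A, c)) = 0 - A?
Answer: 1871860225/36 ≈ 5.1996e+7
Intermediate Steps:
t(A, c) = 3 + A/6 (t(A, c) = 3 - (0 - A)/6 = 3 - (-1)*A/6 = 3 + A/6)
((t(7, -2) - 67)*(53 + 62) + 15)² = (((3 + (⅙)*7) - 67)*(53 + 62) + 15)² = (((3 + 7/6) - 67)*115 + 15)² = ((25/6 - 67)*115 + 15)² = (-377/6*115 + 15)² = (-43355/6 + 15)² = (-43265/6)² = 1871860225/36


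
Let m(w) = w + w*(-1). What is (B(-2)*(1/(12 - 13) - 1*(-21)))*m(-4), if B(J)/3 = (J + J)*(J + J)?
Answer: 0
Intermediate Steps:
m(w) = 0 (m(w) = w - w = 0)
B(J) = 12*J² (B(J) = 3*((J + J)*(J + J)) = 3*((2*J)*(2*J)) = 3*(4*J²) = 12*J²)
(B(-2)*(1/(12 - 13) - 1*(-21)))*m(-4) = ((12*(-2)²)*(1/(12 - 13) - 1*(-21)))*0 = ((12*4)*(1/(-1) + 21))*0 = (48*(-1 + 21))*0 = (48*20)*0 = 960*0 = 0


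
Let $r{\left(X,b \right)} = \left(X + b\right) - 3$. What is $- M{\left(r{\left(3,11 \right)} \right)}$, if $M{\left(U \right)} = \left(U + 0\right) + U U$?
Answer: $-132$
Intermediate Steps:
$r{\left(X,b \right)} = -3 + X + b$
$M{\left(U \right)} = U + U^{2}$
$- M{\left(r{\left(3,11 \right)} \right)} = - \left(-3 + 3 + 11\right) \left(1 + \left(-3 + 3 + 11\right)\right) = - 11 \left(1 + 11\right) = - 11 \cdot 12 = \left(-1\right) 132 = -132$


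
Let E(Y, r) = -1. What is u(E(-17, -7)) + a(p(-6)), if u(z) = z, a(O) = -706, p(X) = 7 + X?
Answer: -707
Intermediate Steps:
u(E(-17, -7)) + a(p(-6)) = -1 - 706 = -707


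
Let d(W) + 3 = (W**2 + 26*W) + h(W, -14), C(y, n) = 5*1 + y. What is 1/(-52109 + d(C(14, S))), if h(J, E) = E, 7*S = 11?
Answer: -1/51271 ≈ -1.9504e-5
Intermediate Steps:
S = 11/7 (S = (1/7)*11 = 11/7 ≈ 1.5714)
C(y, n) = 5 + y
d(W) = -17 + W**2 + 26*W (d(W) = -3 + ((W**2 + 26*W) - 14) = -3 + (-14 + W**2 + 26*W) = -17 + W**2 + 26*W)
1/(-52109 + d(C(14, S))) = 1/(-52109 + (-17 + (5 + 14)**2 + 26*(5 + 14))) = 1/(-52109 + (-17 + 19**2 + 26*19)) = 1/(-52109 + (-17 + 361 + 494)) = 1/(-52109 + 838) = 1/(-51271) = -1/51271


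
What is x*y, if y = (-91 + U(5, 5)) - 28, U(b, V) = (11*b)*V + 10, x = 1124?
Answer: 186584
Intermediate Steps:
U(b, V) = 10 + 11*V*b (U(b, V) = 11*V*b + 10 = 10 + 11*V*b)
y = 166 (y = (-91 + (10 + 11*5*5)) - 28 = (-91 + (10 + 275)) - 28 = (-91 + 285) - 28 = 194 - 28 = 166)
x*y = 1124*166 = 186584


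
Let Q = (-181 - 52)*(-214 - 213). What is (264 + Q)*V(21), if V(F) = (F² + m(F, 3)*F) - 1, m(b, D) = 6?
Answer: 56461330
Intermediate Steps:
Q = 99491 (Q = -233*(-427) = 99491)
V(F) = -1 + F² + 6*F (V(F) = (F² + 6*F) - 1 = -1 + F² + 6*F)
(264 + Q)*V(21) = (264 + 99491)*(-1 + 21² + 6*21) = 99755*(-1 + 441 + 126) = 99755*566 = 56461330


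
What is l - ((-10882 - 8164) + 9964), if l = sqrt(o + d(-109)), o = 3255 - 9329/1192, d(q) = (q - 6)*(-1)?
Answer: 9082 + sqrt(1194297878)/596 ≈ 9140.0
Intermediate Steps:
d(q) = 6 - q (d(q) = (-6 + q)*(-1) = 6 - q)
o = 3870631/1192 (o = 3255 - 9329*1/1192 = 3255 - 9329/1192 = 3870631/1192 ≈ 3247.2)
l = sqrt(1194297878)/596 (l = sqrt(3870631/1192 + (6 - 1*(-109))) = sqrt(3870631/1192 + (6 + 109)) = sqrt(3870631/1192 + 115) = sqrt(4007711/1192) = sqrt(1194297878)/596 ≈ 57.984)
l - ((-10882 - 8164) + 9964) = sqrt(1194297878)/596 - ((-10882 - 8164) + 9964) = sqrt(1194297878)/596 - (-19046 + 9964) = sqrt(1194297878)/596 - 1*(-9082) = sqrt(1194297878)/596 + 9082 = 9082 + sqrt(1194297878)/596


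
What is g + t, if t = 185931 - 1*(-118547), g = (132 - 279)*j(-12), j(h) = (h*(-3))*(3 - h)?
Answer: 225098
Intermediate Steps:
j(h) = -3*h*(3 - h) (j(h) = (-3*h)*(3 - h) = -3*h*(3 - h))
g = -79380 (g = (132 - 279)*(3*(-12)*(-3 - 12)) = -441*(-12)*(-15) = -147*540 = -79380)
t = 304478 (t = 185931 + 118547 = 304478)
g + t = -79380 + 304478 = 225098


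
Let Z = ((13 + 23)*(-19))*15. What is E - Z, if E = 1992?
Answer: 12252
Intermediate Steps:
Z = -10260 (Z = (36*(-19))*15 = -684*15 = -10260)
E - Z = 1992 - 1*(-10260) = 1992 + 10260 = 12252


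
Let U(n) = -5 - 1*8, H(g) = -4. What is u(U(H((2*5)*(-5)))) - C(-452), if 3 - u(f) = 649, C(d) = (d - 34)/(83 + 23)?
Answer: -33995/53 ≈ -641.42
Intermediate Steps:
C(d) = -17/53 + d/106 (C(d) = (-34 + d)/106 = (-34 + d)*(1/106) = -17/53 + d/106)
U(n) = -13 (U(n) = -5 - 8 = -13)
u(f) = -646 (u(f) = 3 - 1*649 = 3 - 649 = -646)
u(U(H((2*5)*(-5)))) - C(-452) = -646 - (-17/53 + (1/106)*(-452)) = -646 - (-17/53 - 226/53) = -646 - 1*(-243/53) = -646 + 243/53 = -33995/53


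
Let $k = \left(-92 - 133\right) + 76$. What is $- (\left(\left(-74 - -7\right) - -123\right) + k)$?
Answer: $93$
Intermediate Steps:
$k = -149$ ($k = -225 + 76 = -149$)
$- (\left(\left(-74 - -7\right) - -123\right) + k) = - (\left(\left(-74 - -7\right) - -123\right) - 149) = - (\left(\left(-74 + 7\right) + 123\right) - 149) = - (\left(-67 + 123\right) - 149) = - (56 - 149) = \left(-1\right) \left(-93\right) = 93$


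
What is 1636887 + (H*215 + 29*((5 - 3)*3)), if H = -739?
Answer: 1478176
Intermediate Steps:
1636887 + (H*215 + 29*((5 - 3)*3)) = 1636887 + (-739*215 + 29*((5 - 3)*3)) = 1636887 + (-158885 + 29*(2*3)) = 1636887 + (-158885 + 29*6) = 1636887 + (-158885 + 174) = 1636887 - 158711 = 1478176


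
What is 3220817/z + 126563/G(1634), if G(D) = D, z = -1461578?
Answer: 44929720359/597054613 ≈ 75.252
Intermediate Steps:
3220817/z + 126563/G(1634) = 3220817/(-1461578) + 126563/1634 = 3220817*(-1/1461578) + 126563*(1/1634) = -3220817/1461578 + 126563/1634 = 44929720359/597054613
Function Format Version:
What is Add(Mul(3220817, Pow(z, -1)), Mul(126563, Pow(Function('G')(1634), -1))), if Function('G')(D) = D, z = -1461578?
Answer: Rational(44929720359, 597054613) ≈ 75.252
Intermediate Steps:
Add(Mul(3220817, Pow(z, -1)), Mul(126563, Pow(Function('G')(1634), -1))) = Add(Mul(3220817, Pow(-1461578, -1)), Mul(126563, Pow(1634, -1))) = Add(Mul(3220817, Rational(-1, 1461578)), Mul(126563, Rational(1, 1634))) = Add(Rational(-3220817, 1461578), Rational(126563, 1634)) = Rational(44929720359, 597054613)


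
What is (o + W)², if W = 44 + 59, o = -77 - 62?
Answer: 1296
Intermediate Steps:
o = -139
W = 103
(o + W)² = (-139 + 103)² = (-36)² = 1296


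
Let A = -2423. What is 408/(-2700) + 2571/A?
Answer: -660857/545175 ≈ -1.2122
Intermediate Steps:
408/(-2700) + 2571/A = 408/(-2700) + 2571/(-2423) = 408*(-1/2700) + 2571*(-1/2423) = -34/225 - 2571/2423 = -660857/545175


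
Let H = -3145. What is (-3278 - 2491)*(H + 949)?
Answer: 12668724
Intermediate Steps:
(-3278 - 2491)*(H + 949) = (-3278 - 2491)*(-3145 + 949) = -5769*(-2196) = 12668724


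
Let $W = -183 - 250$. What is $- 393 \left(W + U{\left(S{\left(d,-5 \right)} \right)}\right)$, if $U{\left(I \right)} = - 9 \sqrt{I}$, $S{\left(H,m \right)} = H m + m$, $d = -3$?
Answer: $170169 + 3537 \sqrt{10} \approx 1.8135 \cdot 10^{5}$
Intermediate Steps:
$S{\left(H,m \right)} = m + H m$
$W = -433$ ($W = -183 - 250 = -433$)
$- 393 \left(W + U{\left(S{\left(d,-5 \right)} \right)}\right) = - 393 \left(-433 - 9 \sqrt{- 5 \left(1 - 3\right)}\right) = - 393 \left(-433 - 9 \sqrt{\left(-5\right) \left(-2\right)}\right) = - 393 \left(-433 - 9 \sqrt{10}\right) = 170169 + 3537 \sqrt{10}$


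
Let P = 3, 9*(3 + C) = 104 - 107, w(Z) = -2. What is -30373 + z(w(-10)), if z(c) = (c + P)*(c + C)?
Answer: -91135/3 ≈ -30378.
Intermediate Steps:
C = -10/3 (C = -3 + (104 - 107)/9 = -3 + (1/9)*(-3) = -3 - 1/3 = -10/3 ≈ -3.3333)
z(c) = (3 + c)*(-10/3 + c) (z(c) = (c + 3)*(c - 10/3) = (3 + c)*(-10/3 + c))
-30373 + z(w(-10)) = -30373 + (-10 + (-2)**2 - 1/3*(-2)) = -30373 + (-10 + 4 + 2/3) = -30373 - 16/3 = -91135/3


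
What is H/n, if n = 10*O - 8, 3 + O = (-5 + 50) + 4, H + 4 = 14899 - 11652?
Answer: 3243/452 ≈ 7.1748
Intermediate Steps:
H = 3243 (H = -4 + (14899 - 11652) = -4 + 3247 = 3243)
O = 46 (O = -3 + ((-5 + 50) + 4) = -3 + (45 + 4) = -3 + 49 = 46)
n = 452 (n = 10*46 - 8 = 460 - 8 = 452)
H/n = 3243/452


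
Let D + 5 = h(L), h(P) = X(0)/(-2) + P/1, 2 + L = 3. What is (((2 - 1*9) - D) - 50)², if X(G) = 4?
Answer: 2601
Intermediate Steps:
L = 1 (L = -2 + 3 = 1)
h(P) = -2 + P (h(P) = 4/(-2) + P/1 = 4*(-½) + P*1 = -2 + P)
D = -6 (D = -5 + (-2 + 1) = -5 - 1 = -6)
(((2 - 1*9) - D) - 50)² = (((2 - 1*9) - 1*(-6)) - 50)² = (((2 - 9) + 6) - 50)² = ((-7 + 6) - 50)² = (-1 - 50)² = (-51)² = 2601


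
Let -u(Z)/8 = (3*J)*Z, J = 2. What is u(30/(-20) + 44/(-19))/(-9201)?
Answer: -1160/58273 ≈ -0.019906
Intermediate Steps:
u(Z) = -48*Z (u(Z) = -8*3*2*Z = -48*Z)
u(30/(-20) + 44/(-19))/(-9201) = -48*(30/(-20) + 44/(-19))/(-9201) = -48*(30*(-1/20) + 44*(-1/19))*(-1/9201) = -48*(-3/2 - 44/19)*(-1/9201) = -48*(-145/38)*(-1/9201) = (3480/19)*(-1/9201) = -1160/58273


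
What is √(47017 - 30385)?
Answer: 6*√462 ≈ 128.97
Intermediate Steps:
√(47017 - 30385) = √16632 = 6*√462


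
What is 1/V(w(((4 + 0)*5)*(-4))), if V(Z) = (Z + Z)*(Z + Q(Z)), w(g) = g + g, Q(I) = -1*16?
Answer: 1/56320 ≈ 1.7756e-5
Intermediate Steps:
Q(I) = -16
w(g) = 2*g
V(Z) = 2*Z*(-16 + Z) (V(Z) = (Z + Z)*(Z - 16) = (2*Z)*(-16 + Z) = 2*Z*(-16 + Z))
1/V(w(((4 + 0)*5)*(-4))) = 1/(2*(2*(((4 + 0)*5)*(-4)))*(-16 + 2*(((4 + 0)*5)*(-4)))) = 1/(2*(2*((4*5)*(-4)))*(-16 + 2*((4*5)*(-4)))) = 1/(2*(2*(20*(-4)))*(-16 + 2*(20*(-4)))) = 1/(2*(2*(-80))*(-16 + 2*(-80))) = 1/(2*(-160)*(-16 - 160)) = 1/(2*(-160)*(-176)) = 1/56320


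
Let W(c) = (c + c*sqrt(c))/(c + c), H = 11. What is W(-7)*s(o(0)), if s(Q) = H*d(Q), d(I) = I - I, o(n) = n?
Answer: 0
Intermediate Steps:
d(I) = 0
W(c) = (c + c**(3/2))/(2*c) (W(c) = (c + c**(3/2))/((2*c)) = (c + c**(3/2))*(1/(2*c)) = (c + c**(3/2))/(2*c))
s(Q) = 0 (s(Q) = 11*0 = 0)
W(-7)*s(o(0)) = (1/2 + sqrt(-7)/2)*0 = (1/2 + (I*sqrt(7))/2)*0 = (1/2 + I*sqrt(7)/2)*0 = 0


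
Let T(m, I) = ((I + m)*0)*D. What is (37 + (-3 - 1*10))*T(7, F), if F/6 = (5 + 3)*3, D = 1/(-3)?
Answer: 0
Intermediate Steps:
D = -⅓ ≈ -0.33333
F = 144 (F = 6*((5 + 3)*3) = 6*(8*3) = 6*24 = 144)
T(m, I) = 0 (T(m, I) = ((I + m)*0)*(-⅓) = 0*(-⅓) = 0)
(37 + (-3 - 1*10))*T(7, F) = (37 + (-3 - 1*10))*0 = (37 + (-3 - 10))*0 = (37 - 13)*0 = 24*0 = 0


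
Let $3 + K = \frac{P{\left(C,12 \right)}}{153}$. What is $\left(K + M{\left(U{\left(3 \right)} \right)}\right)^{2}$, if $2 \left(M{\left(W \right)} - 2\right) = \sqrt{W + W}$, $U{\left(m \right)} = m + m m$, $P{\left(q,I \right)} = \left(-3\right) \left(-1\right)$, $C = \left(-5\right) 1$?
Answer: $\frac{18106}{2601} - \frac{100 \sqrt{6}}{51} \approx 2.1582$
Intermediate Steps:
$C = -5$
$P{\left(q,I \right)} = 3$
$U{\left(m \right)} = m + m^{2}$
$M{\left(W \right)} = 2 + \frac{\sqrt{2} \sqrt{W}}{2}$ ($M{\left(W \right)} = 2 + \frac{\sqrt{W + W}}{2} = 2 + \frac{\sqrt{2 W}}{2} = 2 + \frac{\sqrt{2} \sqrt{W}}{2}$)
$K = - \frac{152}{51}$ ($K = -3 + \frac{3}{153} = -3 + 3 \cdot \frac{1}{153} = -3 + \frac{1}{51} = - \frac{152}{51} \approx -2.9804$)
$\left(K + M{\left(U{\left(3 \right)} \right)}\right)^{2} = \left(- \frac{152}{51} + \left(2 + \frac{\sqrt{2} \sqrt{3 \left(1 + 3\right)}}{2}\right)\right)^{2} = \left(- \frac{152}{51} + \left(2 + \frac{\sqrt{2} \sqrt{3 \cdot 4}}{2}\right)\right)^{2} = \left(- \frac{152}{51} + \left(2 + \frac{\sqrt{2} \sqrt{12}}{2}\right)\right)^{2} = \left(- \frac{152}{51} + \left(2 + \frac{\sqrt{2} \cdot 2 \sqrt{3}}{2}\right)\right)^{2} = \left(- \frac{152}{51} + \left(2 + \sqrt{6}\right)\right)^{2} = \left(- \frac{50}{51} + \sqrt{6}\right)^{2}$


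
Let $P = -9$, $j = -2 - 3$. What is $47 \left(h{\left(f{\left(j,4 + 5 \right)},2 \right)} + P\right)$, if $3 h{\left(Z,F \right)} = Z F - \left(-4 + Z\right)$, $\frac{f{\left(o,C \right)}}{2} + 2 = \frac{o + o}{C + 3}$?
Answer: $- \frac{4042}{9} \approx -449.11$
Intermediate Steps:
$j = -5$ ($j = -2 - 3 = -5$)
$f{\left(o,C \right)} = -4 + \frac{4 o}{3 + C}$ ($f{\left(o,C \right)} = -4 + 2 \frac{o + o}{C + 3} = -4 + 2 \frac{2 o}{3 + C} = -4 + \frac{4 o}{3 + C}$)
$h{\left(Z,F \right)} = \frac{4}{3} - \frac{Z}{3} + \frac{F Z}{3}$ ($h{\left(Z,F \right)} = \frac{Z F - \left(-4 + Z\right)}{3} = \frac{F Z - \left(-4 + Z\right)}{3} = \frac{4 - Z + F Z}{3} = \frac{4}{3} - \frac{Z}{3} + \frac{F Z}{3}$)
$47 \left(h{\left(f{\left(j,4 + 5 \right)},2 \right)} + P\right) = 47 \left(\left(\frac{4}{3} - \frac{4 \frac{1}{3 + \left(4 + 5\right)} \left(-3 - 5 - \left(4 + 5\right)\right)}{3} + \frac{1}{3} \cdot 2 \frac{4 \left(-3 - 5 - \left(4 + 5\right)\right)}{3 + \left(4 + 5\right)}\right) - 9\right) = 47 \left(\left(\frac{4}{3} - \frac{4 \frac{1}{3 + 9} \left(-3 - 5 - 9\right)}{3} + \frac{1}{3} \cdot 2 \frac{4 \left(-3 - 5 - 9\right)}{3 + 9}\right) - 9\right) = 47 \left(\left(\frac{4}{3} - \frac{4 \cdot \frac{1}{12} \left(-3 - 5 - 9\right)}{3} + \frac{1}{3} \cdot 2 \frac{4 \left(-3 - 5 - 9\right)}{12}\right) - 9\right) = 47 \left(\left(\frac{4}{3} - \frac{4 \cdot \frac{1}{12} \left(-17\right)}{3} + \frac{1}{3} \cdot 2 \cdot 4 \cdot \frac{1}{12} \left(-17\right)\right) - 9\right) = 47 \left(\left(\frac{4}{3} - - \frac{17}{9} + \frac{1}{3} \cdot 2 \left(- \frac{17}{3}\right)\right) - 9\right) = 47 \left(\left(\frac{4}{3} + \frac{17}{9} - \frac{34}{9}\right) - 9\right) = 47 \left(- \frac{5}{9} - 9\right) = 47 \left(- \frac{86}{9}\right) = - \frac{4042}{9}$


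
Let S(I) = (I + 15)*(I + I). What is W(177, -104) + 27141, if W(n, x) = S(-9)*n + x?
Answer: 7921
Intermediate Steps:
S(I) = 2*I*(15 + I) (S(I) = (15 + I)*(2*I) = 2*I*(15 + I))
W(n, x) = x - 108*n (W(n, x) = (2*(-9)*(15 - 9))*n + x = (2*(-9)*6)*n + x = -108*n + x = x - 108*n)
W(177, -104) + 27141 = (-104 - 108*177) + 27141 = (-104 - 19116) + 27141 = -19220 + 27141 = 7921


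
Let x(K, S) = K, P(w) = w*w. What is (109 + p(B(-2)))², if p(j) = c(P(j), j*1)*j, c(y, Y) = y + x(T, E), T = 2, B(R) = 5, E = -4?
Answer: 59536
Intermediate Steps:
P(w) = w²
c(y, Y) = 2 + y (c(y, Y) = y + 2 = 2 + y)
p(j) = j*(2 + j²) (p(j) = (2 + j²)*j = j*(2 + j²))
(109 + p(B(-2)))² = (109 + 5*(2 + 5²))² = (109 + 5*(2 + 25))² = (109 + 5*27)² = (109 + 135)² = 244² = 59536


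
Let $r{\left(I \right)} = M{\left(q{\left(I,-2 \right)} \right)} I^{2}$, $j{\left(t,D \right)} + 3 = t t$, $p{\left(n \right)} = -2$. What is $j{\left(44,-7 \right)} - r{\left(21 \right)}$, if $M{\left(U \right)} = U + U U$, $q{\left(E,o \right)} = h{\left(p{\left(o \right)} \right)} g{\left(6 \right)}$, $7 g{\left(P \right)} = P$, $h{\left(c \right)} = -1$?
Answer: $1987$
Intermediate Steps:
$g{\left(P \right)} = \frac{P}{7}$
$q{\left(E,o \right)} = - \frac{6}{7}$
$M{\left(U \right)} = U + U^{2}$
$j{\left(t,D \right)} = -3 + t^{2}$ ($j{\left(t,D \right)} = -3 + t t = -3 + t^{2}$)
$r{\left(I \right)} = - \frac{6 I^{2}}{49}$ ($r{\left(I \right)} = - \frac{6 \left(1 - \frac{6}{7}\right)}{7} I^{2} = \left(- \frac{6}{7}\right) \frac{1}{7} I^{2} = - \frac{6 I^{2}}{49}$)
$j{\left(44,-7 \right)} - r{\left(21 \right)} = \left(-3 + 44^{2}\right) - - \frac{6 \cdot 21^{2}}{49} = \left(-3 + 1936\right) - \left(- \frac{6}{49}\right) 441 = 1933 - -54 = 1933 + 54 = 1987$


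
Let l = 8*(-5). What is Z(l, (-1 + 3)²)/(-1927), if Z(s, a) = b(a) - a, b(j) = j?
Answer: 0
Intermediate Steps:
l = -40
Z(s, a) = 0 (Z(s, a) = a - a = 0)
Z(l, (-1 + 3)²)/(-1927) = 0/(-1927) = 0*(-1/1927) = 0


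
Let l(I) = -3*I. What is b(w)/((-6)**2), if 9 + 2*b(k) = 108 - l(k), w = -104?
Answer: -71/24 ≈ -2.9583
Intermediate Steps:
b(k) = 99/2 + 3*k/2 (b(k) = -9/2 + (108 - (-3)*k)/2 = -9/2 + (108 + 3*k)/2 = -9/2 + (54 + 3*k/2) = 99/2 + 3*k/2)
b(w)/((-6)**2) = (99/2 + (3/2)*(-104))/((-6)**2) = (99/2 - 156)/36 = -213/2*1/36 = -71/24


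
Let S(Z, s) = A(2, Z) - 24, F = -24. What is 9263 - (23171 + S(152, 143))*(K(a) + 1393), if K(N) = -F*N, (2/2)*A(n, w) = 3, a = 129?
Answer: -103911087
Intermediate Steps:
A(n, w) = 3
S(Z, s) = -21 (S(Z, s) = 3 - 24 = -21)
K(N) = 24*N (K(N) = -(-24)*N = 24*N)
9263 - (23171 + S(152, 143))*(K(a) + 1393) = 9263 - (23171 - 21)*(24*129 + 1393) = 9263 - 23150*(3096 + 1393) = 9263 - 23150*4489 = 9263 - 1*103920350 = 9263 - 103920350 = -103911087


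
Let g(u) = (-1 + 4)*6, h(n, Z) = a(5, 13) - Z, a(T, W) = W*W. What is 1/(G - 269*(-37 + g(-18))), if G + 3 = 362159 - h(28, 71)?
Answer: 1/367169 ≈ 2.7235e-6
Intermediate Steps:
a(T, W) = W**2
h(n, Z) = 169 - Z (h(n, Z) = 13**2 - Z = 169 - Z)
g(u) = 18 (g(u) = 3*6 = 18)
G = 362058 (G = -3 + (362159 - (169 - 1*71)) = -3 + (362159 - (169 - 71)) = -3 + (362159 - 1*98) = -3 + (362159 - 98) = -3 + 362061 = 362058)
1/(G - 269*(-37 + g(-18))) = 1/(362058 - 269*(-37 + 18)) = 1/(362058 - 269*(-19)) = 1/(362058 + 5111) = 1/367169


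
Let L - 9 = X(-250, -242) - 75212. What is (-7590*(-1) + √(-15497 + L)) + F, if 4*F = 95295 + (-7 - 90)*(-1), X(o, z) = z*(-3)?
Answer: 31438 + I*√89974 ≈ 31438.0 + 299.96*I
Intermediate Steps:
X(o, z) = -3*z
L = -74477 (L = 9 + (-3*(-242) - 75212) = 9 + (726 - 75212) = 9 - 74486 = -74477)
F = 23848 (F = (95295 + (-7 - 90)*(-1))/4 = (95295 - 97*(-1))/4 = (95295 + 97)/4 = (¼)*95392 = 23848)
(-7590*(-1) + √(-15497 + L)) + F = (-7590*(-1) + √(-15497 - 74477)) + 23848 = (7590 + √(-89974)) + 23848 = (7590 + I*√89974) + 23848 = 31438 + I*√89974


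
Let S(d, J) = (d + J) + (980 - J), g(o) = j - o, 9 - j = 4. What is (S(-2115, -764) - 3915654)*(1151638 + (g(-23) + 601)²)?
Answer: -6060365367131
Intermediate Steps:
j = 5 (j = 9 - 1*4 = 9 - 4 = 5)
g(o) = 5 - o
S(d, J) = 980 + d (S(d, J) = (J + d) + (980 - J) = 980 + d)
(S(-2115, -764) - 3915654)*(1151638 + (g(-23) + 601)²) = ((980 - 2115) - 3915654)*(1151638 + ((5 - 1*(-23)) + 601)²) = (-1135 - 3915654)*(1151638 + ((5 + 23) + 601)²) = -3916789*(1151638 + (28 + 601)²) = -3916789*(1151638 + 629²) = -3916789*(1151638 + 395641) = -3916789*1547279 = -6060365367131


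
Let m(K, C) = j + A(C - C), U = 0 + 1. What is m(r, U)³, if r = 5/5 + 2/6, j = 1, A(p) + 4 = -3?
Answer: -216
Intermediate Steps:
A(p) = -7 (A(p) = -4 - 3 = -7)
U = 1
r = 4/3 (r = 5*(⅕) + 2*(⅙) = 1 + ⅓ = 4/3 ≈ 1.3333)
m(K, C) = -6 (m(K, C) = 1 - 7 = -6)
m(r, U)³ = (-6)³ = -216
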